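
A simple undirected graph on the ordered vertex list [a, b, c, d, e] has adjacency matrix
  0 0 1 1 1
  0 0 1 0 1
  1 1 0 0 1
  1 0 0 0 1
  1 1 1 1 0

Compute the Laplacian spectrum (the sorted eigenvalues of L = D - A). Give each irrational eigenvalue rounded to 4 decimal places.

[0, 1.5858, 3, 4.4142, 5]

Each diagonal entry of L is the vertex degree and each off-diagonal entry is -1 where an edge is present, 0 otherwise; in the order [a, b, c, d, e] the diagonal is [3, 2, 3, 2, 4]. Since every row of L sums to 0, the all-ones vector is in the kernel and 0 is an eigenvalue. By the matrix-tree theorem the graph has (1/5) * product of the nonzero eigenvalues = 21 spanning trees.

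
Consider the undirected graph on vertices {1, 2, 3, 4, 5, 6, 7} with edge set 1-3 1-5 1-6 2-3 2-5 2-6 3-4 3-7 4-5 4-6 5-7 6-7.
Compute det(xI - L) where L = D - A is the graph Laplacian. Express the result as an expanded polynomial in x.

x^7 - 24x^6 + 234x^5 - 1192x^4 + 3357x^3 - 4968x^2 + 3024x

With the vertex order [1, 2, 3, 4, 5, 6, 7], the degrees are [3, 3, 4, 3, 4, 4, 3], giving D = diag(3, 3, 4, 3, 4, 4, 3) and L = D - A. Computing det(xI - L) by cofactor expansion (or equivalently via sum-over-permutations) gives x^7 - 24x^6 + 234x^5 - 1192x^4 + 3357x^3 - 4968x^2 + 3024x. Since p(0) = det(-L) = 0, x divides p(x). The largest eigenvalue, 7, is at most the vertex count 7. By the matrix-tree theorem the graph has (1/7) * product of the nonzero eigenvalues = 432 spanning trees.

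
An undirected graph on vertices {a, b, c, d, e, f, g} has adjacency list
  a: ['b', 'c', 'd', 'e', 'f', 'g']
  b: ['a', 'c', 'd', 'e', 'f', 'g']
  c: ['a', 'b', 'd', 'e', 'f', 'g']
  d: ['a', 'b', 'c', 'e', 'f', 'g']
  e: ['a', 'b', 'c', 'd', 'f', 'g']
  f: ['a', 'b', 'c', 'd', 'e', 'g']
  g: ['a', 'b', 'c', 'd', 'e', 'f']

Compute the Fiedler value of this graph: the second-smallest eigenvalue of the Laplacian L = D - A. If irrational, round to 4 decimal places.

Reading degrees in the order [a, b, c, d, e, f, g] gives [6, 6, 6, 6, 6, 6, 6]; set D = diag(6, 6, 6, 6, 6, 6, 6) and form L = D - A. Computing the eigenvalues of L and sorting gives [0, 7, 7, 7, 7, 7, 7]. The Fiedler value lambda_2 = 7 is strictly positive, so the graph is connected.

7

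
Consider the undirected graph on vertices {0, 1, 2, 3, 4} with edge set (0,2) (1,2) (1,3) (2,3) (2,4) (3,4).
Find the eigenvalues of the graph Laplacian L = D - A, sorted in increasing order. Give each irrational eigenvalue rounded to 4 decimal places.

Each diagonal entry of L is the vertex degree and each off-diagonal entry is -1 where an edge is present, 0 otherwise; in the order [0, 1, 2, 3, 4] the diagonal is [1, 2, 4, 3, 2]. L is symmetric positive semidefinite, so every eigenvalue is real and nonnegative. The single zero eigenvalue shows the graph is connected. The eigenvalues sum to 12, which equals trace(L) = 2|E|.

[0, 1, 2, 4, 5]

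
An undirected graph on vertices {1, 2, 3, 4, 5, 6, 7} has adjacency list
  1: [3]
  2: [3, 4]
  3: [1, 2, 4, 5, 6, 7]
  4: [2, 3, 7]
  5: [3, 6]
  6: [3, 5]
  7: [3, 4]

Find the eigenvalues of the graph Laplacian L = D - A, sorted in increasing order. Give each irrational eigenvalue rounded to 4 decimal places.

[0, 1, 1, 2, 3, 4, 7]

With the vertex order [1, 2, 3, 4, 5, 6, 7], the degrees are [1, 2, 6, 3, 2, 2, 2], giving D = diag(1, 2, 6, 3, 2, 2, 2) and L = D - A. The multiplicity of 0 as a Laplacian eigenvalue equals the number of connected components. The single zero eigenvalue shows the graph is connected. By the matrix-tree theorem the graph has (1/7) * product of the nonzero eigenvalues = 24 spanning trees.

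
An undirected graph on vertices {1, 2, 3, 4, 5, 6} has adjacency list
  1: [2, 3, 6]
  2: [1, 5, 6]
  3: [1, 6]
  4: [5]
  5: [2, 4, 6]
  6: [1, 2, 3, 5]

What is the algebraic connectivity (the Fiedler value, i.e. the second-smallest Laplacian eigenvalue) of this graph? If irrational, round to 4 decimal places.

Each diagonal entry of L is the vertex degree and each off-diagonal entry is -1 where an edge is present, 0 otherwise; in the order [1, 2, 3, 4, 5, 6] the diagonal is [3, 3, 2, 1, 3, 4]. Computing the eigenvalues of L and sorting gives [0, 0.7312, 2.1353, 3.4659, 4.5494, 5.1183]. The Fiedler value lambda_2 = 0.7312 is strictly positive, so the graph is connected. By the matrix-tree theorem the graph has (1/6) * product of the nonzero eigenvalues = 21 spanning trees.

0.7312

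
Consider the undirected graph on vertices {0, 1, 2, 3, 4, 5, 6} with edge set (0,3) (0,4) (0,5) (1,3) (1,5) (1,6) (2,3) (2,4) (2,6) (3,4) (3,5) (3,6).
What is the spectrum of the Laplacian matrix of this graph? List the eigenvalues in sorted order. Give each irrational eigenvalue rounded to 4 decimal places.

[0, 2, 2, 4, 4, 5, 7]

Reading degrees in the order [0, 1, 2, 3, 4, 5, 6] gives [3, 3, 3, 6, 3, 3, 3]; set D = diag(3, 3, 3, 6, 3, 3, 3) and form L = D - A. Diagonalising L (or applying a numerical eigensolver to the 7x7 matrix) gives the spectrum above. The single zero eigenvalue shows the graph is connected.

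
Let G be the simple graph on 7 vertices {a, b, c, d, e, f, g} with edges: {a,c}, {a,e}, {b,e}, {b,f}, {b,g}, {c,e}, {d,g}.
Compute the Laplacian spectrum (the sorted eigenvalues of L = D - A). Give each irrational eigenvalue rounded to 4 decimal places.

Reading degrees in the order [a, b, c, d, e, f, g] gives [2, 3, 2, 1, 3, 1, 2]; set D = diag(2, 3, 2, 1, 3, 1, 2) and form L = D - A. Since every row of L sums to 0, the all-ones vector is in the kernel and 0 is an eigenvalue. The single zero eigenvalue shows the graph is connected. The largest eigenvalue, 4.6287, is at most the vertex count 7.

[0, 0.3217, 0.6802, 2.1397, 3, 3.2297, 4.6287]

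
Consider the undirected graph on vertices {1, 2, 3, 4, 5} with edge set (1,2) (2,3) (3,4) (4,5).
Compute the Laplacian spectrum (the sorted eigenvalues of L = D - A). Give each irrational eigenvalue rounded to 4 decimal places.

[0, 0.3820, 1.3820, 2.6180, 3.6180]

With the vertex order [1, 2, 3, 4, 5], the degrees are [1, 2, 2, 2, 1], giving D = diag(1, 2, 2, 2, 1) and L = D - A. L is symmetric positive semidefinite, so every eigenvalue is real and nonnegative. There is one zero in the spectrum, matching the 1 component. The eigenvalues sum to 8, which equals trace(L) = 2|E|.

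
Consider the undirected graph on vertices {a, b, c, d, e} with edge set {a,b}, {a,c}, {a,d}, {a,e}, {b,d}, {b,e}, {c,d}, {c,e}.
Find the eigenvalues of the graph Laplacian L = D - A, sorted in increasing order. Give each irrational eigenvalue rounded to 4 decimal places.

Each diagonal entry of L is the vertex degree and each off-diagonal entry is -1 where an edge is present, 0 otherwise; in the order [a, b, c, d, e] the diagonal is [4, 3, 3, 3, 3]. L is symmetric positive semidefinite, so every eigenvalue is real and nonnegative. The single zero eigenvalue shows the graph is connected. The largest eigenvalue, 5, is at most the vertex count 5.

[0, 3, 3, 5, 5]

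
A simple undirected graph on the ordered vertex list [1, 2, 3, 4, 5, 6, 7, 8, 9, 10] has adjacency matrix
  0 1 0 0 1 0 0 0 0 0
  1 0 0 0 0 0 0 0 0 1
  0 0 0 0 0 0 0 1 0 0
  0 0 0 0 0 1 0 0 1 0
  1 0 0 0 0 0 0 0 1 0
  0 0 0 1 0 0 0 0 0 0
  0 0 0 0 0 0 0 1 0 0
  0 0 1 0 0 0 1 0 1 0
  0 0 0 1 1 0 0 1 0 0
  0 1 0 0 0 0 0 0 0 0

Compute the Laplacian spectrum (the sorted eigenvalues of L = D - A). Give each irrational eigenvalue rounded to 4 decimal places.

With the vertex order [1, 2, 3, 4, 5, 6, 7, 8, 9, 10], the degrees are [2, 2, 1, 2, 2, 1, 1, 3, 3, 1], giving D = diag(2, 2, 1, 2, 2, 1, 1, 3, 3, 1) and L = D - A. L is symmetric positive semidefinite, so every eigenvalue is real and nonnegative. There is one zero in the spectrum, matching the 1 component.

[0, 0.1566, 0.3280, 0.8452, 1, 1.7534, 2.4520, 3.1820, 3.5756, 4.7070]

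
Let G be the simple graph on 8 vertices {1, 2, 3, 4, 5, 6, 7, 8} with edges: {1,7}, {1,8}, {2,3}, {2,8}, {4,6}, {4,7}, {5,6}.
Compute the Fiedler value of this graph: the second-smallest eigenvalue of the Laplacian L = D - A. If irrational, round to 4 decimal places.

0.1522

Reading degrees in the order [1, 2, 3, 4, 5, 6, 7, 8] gives [2, 2, 1, 2, 1, 2, 2, 2]; set D = diag(2, 2, 1, 2, 1, 2, 2, 2) and form L = D - A. The sorted Laplacian eigenvalues are [0, 0.1522, 0.5858, 1.2346, 2, 2.7654, 3.4142, 3.8478]; the algebraic connectivity is the second entry, 0.1522. The eigenvalues sum to 14, which equals trace(L) = 2|E|.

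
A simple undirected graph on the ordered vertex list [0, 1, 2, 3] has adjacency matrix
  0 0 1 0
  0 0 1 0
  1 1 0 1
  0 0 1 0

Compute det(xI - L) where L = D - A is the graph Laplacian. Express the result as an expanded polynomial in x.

With the vertex order [0, 1, 2, 3], the degrees are [1, 1, 3, 1], giving D = diag(1, 1, 3, 1) and L = D - A. The eigenvalues of L are [0, 1, 1, 4]; the characteristic polynomial is the product of (x - lambda_i), which multiplies out to x^4 - 6x^3 + 9x^2 - 4x. The constant term is 0 because L is singular (the all-ones vector lies in its kernel). There is one zero in the spectrum, matching the 1 component. The eigenvalues sum to 6, which equals trace(L) = 2|E|.

x^4 - 6x^3 + 9x^2 - 4x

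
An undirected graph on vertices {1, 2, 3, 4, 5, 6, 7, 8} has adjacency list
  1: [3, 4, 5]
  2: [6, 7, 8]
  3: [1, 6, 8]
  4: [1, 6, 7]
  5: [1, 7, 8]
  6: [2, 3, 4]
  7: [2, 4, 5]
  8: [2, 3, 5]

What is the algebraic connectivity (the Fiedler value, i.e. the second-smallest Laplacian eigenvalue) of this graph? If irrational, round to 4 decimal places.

2

Each diagonal entry of L is the vertex degree and each off-diagonal entry is -1 where an edge is present, 0 otherwise; in the order [1, 2, 3, 4, 5, 6, 7, 8] the diagonal is [3, 3, 3, 3, 3, 3, 3, 3]. The sorted Laplacian eigenvalues are [0, 2, 2, 2, 4, 4, 4, 6]; the algebraic connectivity is the second entry, 2. By the matrix-tree theorem the graph has (1/8) * product of the nonzero eigenvalues = 384 spanning trees. The eigenvalues sum to 24, which equals trace(L) = 2|E|.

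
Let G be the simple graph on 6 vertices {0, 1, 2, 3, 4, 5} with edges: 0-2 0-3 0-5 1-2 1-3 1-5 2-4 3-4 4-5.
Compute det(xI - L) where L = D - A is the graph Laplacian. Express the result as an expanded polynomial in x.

x^6 - 18x^5 + 126x^4 - 432x^3 + 729x^2 - 486x

Each diagonal entry of L is the vertex degree and each off-diagonal entry is -1 where an edge is present, 0 otherwise; in the order [0, 1, 2, 3, 4, 5] the diagonal is [3, 3, 3, 3, 3, 3]. Computing det(xI - L) by cofactor expansion (or equivalently via sum-over-permutations) gives x^6 - 18x^5 + 126x^4 - 432x^3 + 729x^2 - 486x. Since p(0) = det(-L) = 0, x divides p(x). The largest eigenvalue, 6, is at most the vertex count 6.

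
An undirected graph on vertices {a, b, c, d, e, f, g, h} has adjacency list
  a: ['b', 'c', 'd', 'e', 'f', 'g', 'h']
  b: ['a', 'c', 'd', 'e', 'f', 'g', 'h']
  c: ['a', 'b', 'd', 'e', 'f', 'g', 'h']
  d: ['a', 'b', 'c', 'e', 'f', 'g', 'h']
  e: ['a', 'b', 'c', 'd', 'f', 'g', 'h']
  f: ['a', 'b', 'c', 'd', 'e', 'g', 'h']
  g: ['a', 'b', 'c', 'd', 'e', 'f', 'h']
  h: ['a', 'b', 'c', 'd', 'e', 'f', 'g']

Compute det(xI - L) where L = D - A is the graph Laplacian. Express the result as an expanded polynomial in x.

With the vertex order [a, b, c, d, e, f, g, h], the degrees are [7, 7, 7, 7, 7, 7, 7, 7], giving D = diag(7, 7, 7, 7, 7, 7, 7, 7) and L = D - A. L has integer entries, so p(x) = det(xI - L) has integer coefficients. Expanding the determinant yields x^8 - 56x^7 + 1344x^6 - 17920x^5 + 143360x^4 - 688128x^3 + 1835008x^2 - 2097152x. Since p(0) = det(-L) = 0, x divides p(x). There is one zero in the spectrum, matching the 1 component. The eigenvalues sum to 56, which equals trace(L) = 2|E|.

x^8 - 56x^7 + 1344x^6 - 17920x^5 + 143360x^4 - 688128x^3 + 1835008x^2 - 2097152x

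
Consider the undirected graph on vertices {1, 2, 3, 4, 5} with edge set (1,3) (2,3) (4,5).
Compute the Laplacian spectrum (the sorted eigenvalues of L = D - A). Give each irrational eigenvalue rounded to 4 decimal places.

Each diagonal entry of L is the vertex degree and each off-diagonal entry is -1 where an edge is present, 0 otherwise; in the order [1, 2, 3, 4, 5] the diagonal is [1, 1, 2, 1, 1]. The multiplicity of 0 as a Laplacian eigenvalue equals the number of connected components. The 2 zero eigenvalues correspond to the 2 connected components. The eigenvalues sum to 6, which equals trace(L) = 2|E|. There are 2 zeros in the spectrum, matching the 2 components.

[0, 0, 1, 2, 3]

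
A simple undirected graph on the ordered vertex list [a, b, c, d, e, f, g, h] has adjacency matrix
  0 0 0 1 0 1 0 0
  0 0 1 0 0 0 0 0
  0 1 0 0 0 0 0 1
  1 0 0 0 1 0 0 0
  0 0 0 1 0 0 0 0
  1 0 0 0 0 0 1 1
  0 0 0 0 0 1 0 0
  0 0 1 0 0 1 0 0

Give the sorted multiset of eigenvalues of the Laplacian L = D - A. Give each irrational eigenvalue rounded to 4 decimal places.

[0, 0.1981, 0.4915, 1.3204, 1.5550, 2.8258, 3.2470, 4.3623]

With the vertex order [a, b, c, d, e, f, g, h], the degrees are [2, 1, 2, 2, 1, 3, 1, 2], giving D = diag(2, 1, 2, 2, 1, 3, 1, 2) and L = D - A. L is symmetric positive semidefinite, so every eigenvalue is real and nonnegative. The single zero eigenvalue shows the graph is connected. By the matrix-tree theorem the graph has (1/8) * product of the nonzero eigenvalues = 1 spanning tree.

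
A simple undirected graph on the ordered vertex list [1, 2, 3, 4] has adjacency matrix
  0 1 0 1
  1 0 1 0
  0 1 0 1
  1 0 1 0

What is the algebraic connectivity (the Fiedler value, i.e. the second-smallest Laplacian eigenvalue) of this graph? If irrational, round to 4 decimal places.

2

Each diagonal entry of L is the vertex degree and each off-diagonal entry is -1 where an edge is present, 0 otherwise; in the order [1, 2, 3, 4] the diagonal is [2, 2, 2, 2]. Computing the eigenvalues of L and sorting gives [0, 2, 2, 4]. The Fiedler value lambda_2 = 2 is strictly positive, so the graph is connected. There is one zero in the spectrum, matching the 1 component.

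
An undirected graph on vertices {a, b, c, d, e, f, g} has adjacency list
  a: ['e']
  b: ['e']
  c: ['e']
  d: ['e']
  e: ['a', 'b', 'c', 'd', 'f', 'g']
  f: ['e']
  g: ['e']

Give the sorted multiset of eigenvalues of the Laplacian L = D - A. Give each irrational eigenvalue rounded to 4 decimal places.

[0, 1, 1, 1, 1, 1, 7]

Reading degrees in the order [a, b, c, d, e, f, g] gives [1, 1, 1, 1, 6, 1, 1]; set D = diag(1, 1, 1, 1, 6, 1, 1) and form L = D - A. L is symmetric positive semidefinite, so every eigenvalue is real and nonnegative.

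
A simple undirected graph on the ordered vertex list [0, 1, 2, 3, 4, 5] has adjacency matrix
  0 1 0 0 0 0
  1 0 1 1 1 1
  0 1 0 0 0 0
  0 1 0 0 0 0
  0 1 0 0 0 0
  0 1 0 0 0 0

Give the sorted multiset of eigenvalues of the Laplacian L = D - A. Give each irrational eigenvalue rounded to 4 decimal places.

Reading degrees in the order [0, 1, 2, 3, 4, 5] gives [1, 5, 1, 1, 1, 1]; set D = diag(1, 5, 1, 1, 1, 1) and form L = D - A. The multiplicity of 0 as a Laplacian eigenvalue equals the number of connected components. The single zero eigenvalue shows the graph is connected. The largest eigenvalue, 6, is at most the vertex count 6.

[0, 1, 1, 1, 1, 6]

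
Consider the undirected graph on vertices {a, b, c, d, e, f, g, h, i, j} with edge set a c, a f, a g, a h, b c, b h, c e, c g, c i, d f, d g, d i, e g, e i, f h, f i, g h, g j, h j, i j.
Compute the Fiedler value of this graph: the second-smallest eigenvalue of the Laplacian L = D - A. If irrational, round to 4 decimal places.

1.6913

Reading degrees in the order [a, b, c, d, e, f, g, h, i, j] gives [4, 2, 5, 3, 3, 4, 6, 5, 5, 3]; set D = diag(4, 2, 5, 3, 3, 4, 6, 5, 5, 3) and form L = D - A. Computing the eigenvalues of L and sorting gives [0, 1.6913, 2.4013, 2.6572, 3.1142, 4.4201, 4.9639, 6.4044, 6.6772, 7.6705]. The Fiedler value lambda_2 = 1.6913 is strictly positive, so the graph is connected.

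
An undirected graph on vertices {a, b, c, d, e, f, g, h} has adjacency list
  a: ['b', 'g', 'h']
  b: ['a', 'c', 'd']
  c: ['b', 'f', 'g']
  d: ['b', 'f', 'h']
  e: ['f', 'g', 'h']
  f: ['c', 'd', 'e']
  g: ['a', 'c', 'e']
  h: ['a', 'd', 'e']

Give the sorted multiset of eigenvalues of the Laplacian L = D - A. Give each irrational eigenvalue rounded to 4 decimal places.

Each diagonal entry of L is the vertex degree and each off-diagonal entry is -1 where an edge is present, 0 otherwise; in the order [a, b, c, d, e, f, g, h] the diagonal is [3, 3, 3, 3, 3, 3, 3, 3]. Since every row of L sums to 0, the all-ones vector is in the kernel and 0 is an eigenvalue. The single zero eigenvalue shows the graph is connected. The largest eigenvalue, 6, is at most the vertex count 8.

[0, 2, 2, 2, 4, 4, 4, 6]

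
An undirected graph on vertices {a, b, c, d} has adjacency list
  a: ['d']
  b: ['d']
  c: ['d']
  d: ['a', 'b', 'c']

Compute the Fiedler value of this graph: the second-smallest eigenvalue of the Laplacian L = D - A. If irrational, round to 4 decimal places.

With the vertex order [a, b, c, d], the degrees are [1, 1, 1, 3], giving D = diag(1, 1, 1, 3) and L = D - A. The sorted Laplacian eigenvalues are [0, 1, 1, 4]; the algebraic connectivity is the second entry, 1.

1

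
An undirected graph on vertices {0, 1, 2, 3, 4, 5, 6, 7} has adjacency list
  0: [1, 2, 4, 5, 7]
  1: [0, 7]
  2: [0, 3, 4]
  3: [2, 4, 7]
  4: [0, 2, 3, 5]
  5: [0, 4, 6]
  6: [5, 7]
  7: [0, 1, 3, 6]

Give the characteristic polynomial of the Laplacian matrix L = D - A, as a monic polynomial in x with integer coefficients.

Reading degrees in the order [0, 1, 2, 3, 4, 5, 6, 7] gives [5, 2, 3, 3, 4, 3, 2, 4]; set D = diag(5, 2, 3, 3, 4, 3, 2, 4) and form L = D - A. L has integer entries, so p(x) = det(xI - L) has integer coefficients. Expanding the determinant yields x^8 - 26x^7 + 279x^6 - 1596x^5 + 5235x^4 - 9806x^3 + 9683x^2 - 3888x. Since p(0) = det(-L) = 0, x divides p(x). By the matrix-tree theorem the graph has (1/8) * product of the nonzero eigenvalues = 486 spanning trees. The eigenvalues sum to 26, which equals trace(L) = 2|E|.

x^8 - 26x^7 + 279x^6 - 1596x^5 + 5235x^4 - 9806x^3 + 9683x^2 - 3888x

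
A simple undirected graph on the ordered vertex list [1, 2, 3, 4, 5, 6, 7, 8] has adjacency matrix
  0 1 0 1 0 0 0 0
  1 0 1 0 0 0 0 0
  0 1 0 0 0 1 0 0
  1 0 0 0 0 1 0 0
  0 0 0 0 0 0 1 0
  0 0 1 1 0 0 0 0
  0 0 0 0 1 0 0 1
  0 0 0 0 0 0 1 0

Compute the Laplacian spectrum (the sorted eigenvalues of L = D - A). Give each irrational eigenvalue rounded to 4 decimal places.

[0, 0, 1, 1.3820, 1.3820, 3, 3.6180, 3.6180]

Reading degrees in the order [1, 2, 3, 4, 5, 6, 7, 8] gives [2, 2, 2, 2, 1, 2, 2, 1]; set D = diag(2, 2, 2, 2, 1, 2, 2, 1) and form L = D - A. Since every row of L sums to 0, the all-ones vector is in the kernel and 0 is an eigenvalue. The 2 zero eigenvalues correspond to the 2 connected components.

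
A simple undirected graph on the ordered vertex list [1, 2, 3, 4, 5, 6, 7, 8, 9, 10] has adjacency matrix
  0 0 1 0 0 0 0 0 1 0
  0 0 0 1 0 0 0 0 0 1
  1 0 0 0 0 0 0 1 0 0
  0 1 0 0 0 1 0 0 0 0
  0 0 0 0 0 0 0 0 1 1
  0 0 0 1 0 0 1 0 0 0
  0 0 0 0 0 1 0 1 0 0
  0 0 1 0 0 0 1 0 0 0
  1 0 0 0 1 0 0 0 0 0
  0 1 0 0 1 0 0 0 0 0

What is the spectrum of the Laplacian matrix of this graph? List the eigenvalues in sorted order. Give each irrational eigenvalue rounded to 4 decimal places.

[0, 0.3820, 0.3820, 1.3820, 1.3820, 2.6180, 2.6180, 3.6180, 3.6180, 4]

With the vertex order [1, 2, 3, 4, 5, 6, 7, 8, 9, 10], the degrees are [2, 2, 2, 2, 2, 2, 2, 2, 2, 2], giving D = diag(2, 2, 2, 2, 2, 2, 2, 2, 2, 2) and L = D - A. The multiplicity of 0 as a Laplacian eigenvalue equals the number of connected components. The single zero eigenvalue shows the graph is connected. The largest eigenvalue, 4, is at most the vertex count 10.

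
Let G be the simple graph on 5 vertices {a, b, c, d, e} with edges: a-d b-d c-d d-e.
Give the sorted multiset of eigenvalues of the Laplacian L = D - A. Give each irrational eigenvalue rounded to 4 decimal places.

Reading degrees in the order [a, b, c, d, e] gives [1, 1, 1, 4, 1]; set D = diag(1, 1, 1, 4, 1) and form L = D - A. L is symmetric positive semidefinite, so every eigenvalue is real and nonnegative. The largest eigenvalue, 5, is at most the vertex count 5.

[0, 1, 1, 1, 5]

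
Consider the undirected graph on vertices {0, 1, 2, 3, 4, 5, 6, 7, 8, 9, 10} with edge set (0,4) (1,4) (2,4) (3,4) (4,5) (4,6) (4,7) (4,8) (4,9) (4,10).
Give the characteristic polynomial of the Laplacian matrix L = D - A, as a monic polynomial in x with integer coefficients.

With the vertex order [0, 1, 2, 3, 4, 5, 6, 7, 8, 9, 10], the degrees are [1, 1, 1, 1, 10, 1, 1, 1, 1, 1, 1], giving D = diag(1, 1, 1, 1, 10, 1, 1, 1, 1, 1, 1) and L = D - A. L has integer entries, so p(x) = det(xI - L) has integer coefficients. Expanding the determinant yields x^11 - 20x^10 + 135x^9 - 480x^8 + 1050x^7 - 1512x^6 + 1470x^5 - 960x^4 + 405x^3 - 100x^2 + 11x. The coefficient of x^10 equals -trace(L) = -20, matching the sum of degrees. The largest eigenvalue, 11, is at most the vertex count 11. The eigenvalues sum to 20, which equals trace(L) = 2|E|.

x^11 - 20x^10 + 135x^9 - 480x^8 + 1050x^7 - 1512x^6 + 1470x^5 - 960x^4 + 405x^3 - 100x^2 + 11x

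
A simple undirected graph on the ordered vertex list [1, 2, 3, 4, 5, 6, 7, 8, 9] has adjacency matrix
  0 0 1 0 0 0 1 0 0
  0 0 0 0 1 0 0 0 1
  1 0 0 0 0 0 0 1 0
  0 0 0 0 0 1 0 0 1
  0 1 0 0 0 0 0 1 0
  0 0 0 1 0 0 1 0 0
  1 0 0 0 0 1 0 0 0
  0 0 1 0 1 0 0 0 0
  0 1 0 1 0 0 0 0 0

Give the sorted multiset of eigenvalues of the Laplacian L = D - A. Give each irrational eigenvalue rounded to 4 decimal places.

[0, 0.4679, 0.4679, 1.6527, 1.6527, 3, 3, 3.8794, 3.8794]

With the vertex order [1, 2, 3, 4, 5, 6, 7, 8, 9], the degrees are [2, 2, 2, 2, 2, 2, 2, 2, 2], giving D = diag(2, 2, 2, 2, 2, 2, 2, 2, 2) and L = D - A. L is symmetric positive semidefinite, so every eigenvalue is real and nonnegative. The single zero eigenvalue shows the graph is connected. By the matrix-tree theorem the graph has (1/9) * product of the nonzero eigenvalues = 9 spanning trees.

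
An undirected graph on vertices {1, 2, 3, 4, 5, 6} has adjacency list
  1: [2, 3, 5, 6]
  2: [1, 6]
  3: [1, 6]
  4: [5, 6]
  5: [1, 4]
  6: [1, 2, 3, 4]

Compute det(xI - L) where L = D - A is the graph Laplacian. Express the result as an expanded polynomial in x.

Each diagonal entry of L is the vertex degree and each off-diagonal entry is -1 where an edge is present, 0 otherwise; in the order [1, 2, 3, 4, 5, 6] the diagonal is [4, 2, 2, 2, 2, 4]. L has integer entries, so p(x) = det(xI - L) has integer coefficients. Expanding the determinant yields x^6 - 16x^5 + 96x^4 - 268x^3 + 348x^2 - 168x. The coefficient of x^5 equals -trace(L) = -16, matching the sum of degrees. The largest eigenvalue, 5.4142, is at most the vertex count 6.

x^6 - 16x^5 + 96x^4 - 268x^3 + 348x^2 - 168x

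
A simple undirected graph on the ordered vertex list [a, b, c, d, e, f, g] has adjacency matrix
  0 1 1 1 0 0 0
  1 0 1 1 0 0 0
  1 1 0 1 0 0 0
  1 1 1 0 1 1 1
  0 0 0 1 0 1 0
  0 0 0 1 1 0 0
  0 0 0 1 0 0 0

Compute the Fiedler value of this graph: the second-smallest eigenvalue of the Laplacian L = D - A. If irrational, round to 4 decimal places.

Reading degrees in the order [a, b, c, d, e, f, g] gives [3, 3, 3, 6, 2, 2, 1]; set D = diag(3, 3, 3, 6, 2, 2, 1) and form L = D - A. The smallest Laplacian eigenvalue is always 0. The next one, lambda_2 = 1, measures how hard the graph is to disconnect: larger values mean better connectivity. There is one zero in the spectrum, matching the 1 component. The largest eigenvalue, 7, is at most the vertex count 7.

1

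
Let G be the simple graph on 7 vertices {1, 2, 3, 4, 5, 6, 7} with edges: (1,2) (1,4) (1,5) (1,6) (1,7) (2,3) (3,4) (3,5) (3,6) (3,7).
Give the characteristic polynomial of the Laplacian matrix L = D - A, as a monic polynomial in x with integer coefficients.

With the vertex order [1, 2, 3, 4, 5, 6, 7], the degrees are [5, 2, 5, 2, 2, 2, 2], giving D = diag(5, 2, 5, 2, 2, 2, 2) and L = D - A. Computing det(xI - L) by cofactor expansion (or equivalently via sum-over-permutations) gives x^7 - 20x^6 + 155x^5 - 600x^4 + 1240x^3 - 1312x^2 + 560x. The constant term is 0 because L is singular (the all-ones vector lies in its kernel). The eigenvalues sum to 20, which equals trace(L) = 2|E|.

x^7 - 20x^6 + 155x^5 - 600x^4 + 1240x^3 - 1312x^2 + 560x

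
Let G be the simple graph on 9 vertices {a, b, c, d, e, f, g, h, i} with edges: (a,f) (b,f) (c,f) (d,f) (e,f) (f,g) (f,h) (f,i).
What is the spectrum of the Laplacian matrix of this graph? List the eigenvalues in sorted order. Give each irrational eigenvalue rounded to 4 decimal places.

[0, 1, 1, 1, 1, 1, 1, 1, 9]

Each diagonal entry of L is the vertex degree and each off-diagonal entry is -1 where an edge is present, 0 otherwise; in the order [a, b, c, d, e, f, g, h, i] the diagonal is [1, 1, 1, 1, 1, 8, 1, 1, 1]. Since every row of L sums to 0, the all-ones vector is in the kernel and 0 is an eigenvalue. By the matrix-tree theorem the graph has (1/9) * product of the nonzero eigenvalues = 1 spanning tree. There is one zero in the spectrum, matching the 1 component.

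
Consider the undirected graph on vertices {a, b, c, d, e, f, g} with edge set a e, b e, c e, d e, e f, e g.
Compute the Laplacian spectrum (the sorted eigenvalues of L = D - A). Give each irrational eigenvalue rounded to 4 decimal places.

[0, 1, 1, 1, 1, 1, 7]

Reading degrees in the order [a, b, c, d, e, f, g] gives [1, 1, 1, 1, 6, 1, 1]; set D = diag(1, 1, 1, 1, 6, 1, 1) and form L = D - A. Diagonalising L (or applying a numerical eigensolver to the 7x7 matrix) gives the spectrum above. The single zero eigenvalue shows the graph is connected. The largest eigenvalue, 7, is at most the vertex count 7.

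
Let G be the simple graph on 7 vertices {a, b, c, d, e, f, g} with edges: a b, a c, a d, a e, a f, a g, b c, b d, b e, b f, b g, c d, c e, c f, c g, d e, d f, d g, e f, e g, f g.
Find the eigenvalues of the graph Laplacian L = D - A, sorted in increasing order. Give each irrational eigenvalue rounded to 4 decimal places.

With the vertex order [a, b, c, d, e, f, g], the degrees are [6, 6, 6, 6, 6, 6, 6], giving D = diag(6, 6, 6, 6, 6, 6, 6) and L = D - A. Since every row of L sums to 0, the all-ones vector is in the kernel and 0 is an eigenvalue. There is one zero in the spectrum, matching the 1 component.

[0, 7, 7, 7, 7, 7, 7]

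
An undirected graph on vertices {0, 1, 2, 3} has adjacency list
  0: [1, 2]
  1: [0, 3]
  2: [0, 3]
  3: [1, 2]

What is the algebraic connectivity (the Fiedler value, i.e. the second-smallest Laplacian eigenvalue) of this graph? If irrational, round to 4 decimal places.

With the vertex order [0, 1, 2, 3], the degrees are [2, 2, 2, 2], giving D = diag(2, 2, 2, 2) and L = D - A. The sorted Laplacian eigenvalues are [0, 2, 2, 4]; the algebraic connectivity is the second entry, 2. The eigenvalues sum to 8, which equals trace(L) = 2|E|.

2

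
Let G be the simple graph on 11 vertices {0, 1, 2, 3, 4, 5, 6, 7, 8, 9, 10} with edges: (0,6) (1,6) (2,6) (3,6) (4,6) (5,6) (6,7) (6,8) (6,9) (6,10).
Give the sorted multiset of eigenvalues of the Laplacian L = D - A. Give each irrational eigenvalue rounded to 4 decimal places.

Each diagonal entry of L is the vertex degree and each off-diagonal entry is -1 where an edge is present, 0 otherwise; in the order [0, 1, 2, 3, 4, 5, 6, 7, 8, 9, 10] the diagonal is [1, 1, 1, 1, 1, 1, 10, 1, 1, 1, 1]. The multiplicity of 0 as a Laplacian eigenvalue equals the number of connected components. The single zero eigenvalue shows the graph is connected.

[0, 1, 1, 1, 1, 1, 1, 1, 1, 1, 11]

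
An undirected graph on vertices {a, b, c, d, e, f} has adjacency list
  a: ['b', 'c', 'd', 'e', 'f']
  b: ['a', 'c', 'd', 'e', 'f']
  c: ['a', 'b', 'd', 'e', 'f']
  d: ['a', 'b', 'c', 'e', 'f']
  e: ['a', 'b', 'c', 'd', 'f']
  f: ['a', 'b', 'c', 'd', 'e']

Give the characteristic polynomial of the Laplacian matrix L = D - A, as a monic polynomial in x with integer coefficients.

x^6 - 30x^5 + 360x^4 - 2160x^3 + 6480x^2 - 7776x

With the vertex order [a, b, c, d, e, f], the degrees are [5, 5, 5, 5, 5, 5], giving D = diag(5, 5, 5, 5, 5, 5) and L = D - A. Computing det(xI - L) by cofactor expansion (or equivalently via sum-over-permutations) gives x^6 - 30x^5 + 360x^4 - 2160x^3 + 6480x^2 - 7776x. The coefficient of x^5 equals -trace(L) = -30, matching the sum of degrees. There is one zero in the spectrum, matching the 1 component.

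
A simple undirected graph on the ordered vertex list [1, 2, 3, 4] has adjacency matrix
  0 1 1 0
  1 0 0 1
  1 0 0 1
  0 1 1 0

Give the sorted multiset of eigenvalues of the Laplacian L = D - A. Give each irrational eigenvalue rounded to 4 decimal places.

[0, 2, 2, 4]

Reading degrees in the order [1, 2, 3, 4] gives [2, 2, 2, 2]; set D = diag(2, 2, 2, 2) and form L = D - A. L is symmetric positive semidefinite, so every eigenvalue is real and nonnegative. The largest eigenvalue, 4, is at most the vertex count 4. There is one zero in the spectrum, matching the 1 component.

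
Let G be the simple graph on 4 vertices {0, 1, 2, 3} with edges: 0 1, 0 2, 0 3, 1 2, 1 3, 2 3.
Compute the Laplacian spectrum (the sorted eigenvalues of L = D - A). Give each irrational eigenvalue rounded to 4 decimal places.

Each diagonal entry of L is the vertex degree and each off-diagonal entry is -1 where an edge is present, 0 otherwise; in the order [0, 1, 2, 3] the diagonal is [3, 3, 3, 3]. Diagonalising L (or applying a numerical eigensolver to the 4x4 matrix) gives the spectrum above. The single zero eigenvalue shows the graph is connected.

[0, 4, 4, 4]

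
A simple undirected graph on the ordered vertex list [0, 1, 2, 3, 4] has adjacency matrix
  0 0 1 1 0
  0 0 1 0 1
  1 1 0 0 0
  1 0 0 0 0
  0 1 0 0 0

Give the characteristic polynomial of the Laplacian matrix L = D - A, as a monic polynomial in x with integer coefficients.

Reading degrees in the order [0, 1, 2, 3, 4] gives [2, 2, 2, 1, 1]; set D = diag(2, 2, 2, 1, 1) and form L = D - A. L has integer entries, so p(x) = det(xI - L) has integer coefficients. Expanding the determinant yields x^5 - 8x^4 + 21x^3 - 20x^2 + 5x. The constant term is 0 because L is singular (the all-ones vector lies in its kernel). By the matrix-tree theorem the graph has (1/5) * product of the nonzero eigenvalues = 1 spanning tree. The eigenvalues sum to 8, which equals trace(L) = 2|E|.

x^5 - 8x^4 + 21x^3 - 20x^2 + 5x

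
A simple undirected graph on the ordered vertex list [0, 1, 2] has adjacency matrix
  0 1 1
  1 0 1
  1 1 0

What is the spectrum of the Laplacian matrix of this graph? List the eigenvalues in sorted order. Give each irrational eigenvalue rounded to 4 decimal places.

[0, 3, 3]

Each diagonal entry of L is the vertex degree and each off-diagonal entry is -1 where an edge is present, 0 otherwise; in the order [0, 1, 2] the diagonal is [2, 2, 2]. L is symmetric positive semidefinite, so every eigenvalue is real and nonnegative. The single zero eigenvalue shows the graph is connected. The eigenvalues sum to 6, which equals trace(L) = 2|E|. By the matrix-tree theorem the graph has (1/3) * product of the nonzero eigenvalues = 3 spanning trees.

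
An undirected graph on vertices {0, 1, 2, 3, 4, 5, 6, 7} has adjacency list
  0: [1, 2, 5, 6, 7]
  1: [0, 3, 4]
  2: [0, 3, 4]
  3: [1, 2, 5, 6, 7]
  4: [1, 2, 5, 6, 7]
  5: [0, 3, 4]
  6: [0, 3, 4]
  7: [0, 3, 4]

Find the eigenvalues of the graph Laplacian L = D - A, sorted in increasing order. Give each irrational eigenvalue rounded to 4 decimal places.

Each diagonal entry of L is the vertex degree and each off-diagonal entry is -1 where an edge is present, 0 otherwise; in the order [0, 1, 2, 3, 4, 5, 6, 7] the diagonal is [5, 3, 3, 5, 5, 3, 3, 3]. Since every row of L sums to 0, the all-ones vector is in the kernel and 0 is an eigenvalue. The largest eigenvalue, 8, is at most the vertex count 8.

[0, 3, 3, 3, 3, 5, 5, 8]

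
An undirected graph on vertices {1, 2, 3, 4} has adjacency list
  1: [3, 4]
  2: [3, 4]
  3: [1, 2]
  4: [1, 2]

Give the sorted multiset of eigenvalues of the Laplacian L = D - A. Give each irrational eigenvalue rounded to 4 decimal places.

Each diagonal entry of L is the vertex degree and each off-diagonal entry is -1 where an edge is present, 0 otherwise; in the order [1, 2, 3, 4] the diagonal is [2, 2, 2, 2]. L is symmetric positive semidefinite, so every eigenvalue is real and nonnegative. The single zero eigenvalue shows the graph is connected.

[0, 2, 2, 4]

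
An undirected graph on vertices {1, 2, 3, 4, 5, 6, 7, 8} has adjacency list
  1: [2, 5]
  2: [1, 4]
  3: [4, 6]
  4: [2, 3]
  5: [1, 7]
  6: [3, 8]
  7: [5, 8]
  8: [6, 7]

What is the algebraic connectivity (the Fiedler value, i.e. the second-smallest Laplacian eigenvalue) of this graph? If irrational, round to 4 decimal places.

0.5858

Each diagonal entry of L is the vertex degree and each off-diagonal entry is -1 where an edge is present, 0 otherwise; in the order [1, 2, 3, 4, 5, 6, 7, 8] the diagonal is [2, 2, 2, 2, 2, 2, 2, 2]. The sorted Laplacian eigenvalues are [0, 0.5858, 0.5858, 2, 2, 3.4142, 3.4142, 4]; the algebraic connectivity is the second entry, 0.5858. The eigenvalues sum to 16, which equals trace(L) = 2|E|.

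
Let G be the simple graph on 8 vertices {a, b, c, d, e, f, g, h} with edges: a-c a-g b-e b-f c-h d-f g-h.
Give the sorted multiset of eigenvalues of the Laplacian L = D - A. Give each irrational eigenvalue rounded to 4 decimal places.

[0, 0, 0.5858, 2, 2, 2, 3.4142, 4]

Each diagonal entry of L is the vertex degree and each off-diagonal entry is -1 where an edge is present, 0 otherwise; in the order [a, b, c, d, e, f, g, h] the diagonal is [2, 2, 2, 1, 1, 2, 2, 2]. L is symmetric positive semidefinite, so every eigenvalue is real and nonnegative. The 2 zero eigenvalues correspond to the 2 connected components. There are 2 zeros in the spectrum, matching the 2 components. The largest eigenvalue, 4, is at most the vertex count 8.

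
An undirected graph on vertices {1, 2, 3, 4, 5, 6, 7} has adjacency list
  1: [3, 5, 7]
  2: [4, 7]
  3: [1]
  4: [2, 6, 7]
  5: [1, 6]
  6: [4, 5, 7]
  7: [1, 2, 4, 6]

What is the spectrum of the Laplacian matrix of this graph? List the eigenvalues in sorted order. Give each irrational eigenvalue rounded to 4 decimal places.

Reading degrees in the order [1, 2, 3, 4, 5, 6, 7] gives [3, 2, 1, 3, 2, 3, 4]; set D = diag(3, 2, 1, 3, 2, 3, 4) and form L = D - A. The multiplicity of 0 as a Laplacian eigenvalue equals the number of connected components. The eigenvalues sum to 18, which equals trace(L) = 2|E|.

[0, 0.6491, 1.4070, 2.7869, 3.3875, 4.3208, 5.4486]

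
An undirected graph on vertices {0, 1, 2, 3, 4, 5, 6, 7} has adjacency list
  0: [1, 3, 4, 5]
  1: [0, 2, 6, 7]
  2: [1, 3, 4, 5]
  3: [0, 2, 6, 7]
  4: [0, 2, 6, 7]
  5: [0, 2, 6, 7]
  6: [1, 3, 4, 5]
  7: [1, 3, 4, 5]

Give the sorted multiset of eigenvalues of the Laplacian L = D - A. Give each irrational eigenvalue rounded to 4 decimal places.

[0, 4, 4, 4, 4, 4, 4, 8]

Each diagonal entry of L is the vertex degree and each off-diagonal entry is -1 where an edge is present, 0 otherwise; in the order [0, 1, 2, 3, 4, 5, 6, 7] the diagonal is [4, 4, 4, 4, 4, 4, 4, 4]. L is symmetric positive semidefinite, so every eigenvalue is real and nonnegative. By the matrix-tree theorem the graph has (1/8) * product of the nonzero eigenvalues = 4096 spanning trees.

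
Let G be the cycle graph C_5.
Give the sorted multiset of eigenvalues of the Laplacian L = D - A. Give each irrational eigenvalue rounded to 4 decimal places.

The graph has 5 vertices and degree multiset [2, 2, 2, 2, 2]; D is the diagonal matrix of degrees and L = D - A. Since every row of L sums to 0, the all-ones vector is in the kernel and 0 is an eigenvalue. The largest eigenvalue, 3.6180, is at most the vertex count 5.

[0, 1.3820, 1.3820, 3.6180, 3.6180]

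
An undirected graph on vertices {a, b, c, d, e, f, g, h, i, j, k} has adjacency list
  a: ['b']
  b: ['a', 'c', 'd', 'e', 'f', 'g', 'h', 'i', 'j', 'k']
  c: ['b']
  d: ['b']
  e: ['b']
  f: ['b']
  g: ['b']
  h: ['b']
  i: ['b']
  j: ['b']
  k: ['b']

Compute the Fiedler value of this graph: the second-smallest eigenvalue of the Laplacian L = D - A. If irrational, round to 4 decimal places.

1

Reading degrees in the order [a, b, c, d, e, f, g, h, i, j, k] gives [1, 10, 1, 1, 1, 1, 1, 1, 1, 1, 1]; set D = diag(1, 10, 1, 1, 1, 1, 1, 1, 1, 1, 1) and form L = D - A. Computing the eigenvalues of L and sorting gives [0, 1, 1, 1, 1, 1, 1, 1, 1, 1, 11]. The Fiedler value lambda_2 = 1 is strictly positive, so the graph is connected. The largest eigenvalue, 11, is at most the vertex count 11.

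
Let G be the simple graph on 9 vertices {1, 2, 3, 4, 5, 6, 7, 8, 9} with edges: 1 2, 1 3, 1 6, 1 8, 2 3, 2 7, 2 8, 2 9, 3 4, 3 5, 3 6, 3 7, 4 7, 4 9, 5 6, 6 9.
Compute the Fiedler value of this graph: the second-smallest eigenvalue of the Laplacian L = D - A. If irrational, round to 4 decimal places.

Each diagonal entry of L is the vertex degree and each off-diagonal entry is -1 where an edge is present, 0 otherwise; in the order [1, 2, 3, 4, 5, 6, 7, 8, 9] the diagonal is [4, 5, 6, 3, 2, 4, 3, 2, 3]. The smallest Laplacian eigenvalue is always 0. The next one, lambda_2 = 1.4099, measures how hard the graph is to disconnect: larger values mean better connectivity. The largest eigenvalue, 7.3669, is at most the vertex count 9. By the matrix-tree theorem the graph has (1/9) * product of the nonzero eigenvalues = 2283 spanning trees.

1.4099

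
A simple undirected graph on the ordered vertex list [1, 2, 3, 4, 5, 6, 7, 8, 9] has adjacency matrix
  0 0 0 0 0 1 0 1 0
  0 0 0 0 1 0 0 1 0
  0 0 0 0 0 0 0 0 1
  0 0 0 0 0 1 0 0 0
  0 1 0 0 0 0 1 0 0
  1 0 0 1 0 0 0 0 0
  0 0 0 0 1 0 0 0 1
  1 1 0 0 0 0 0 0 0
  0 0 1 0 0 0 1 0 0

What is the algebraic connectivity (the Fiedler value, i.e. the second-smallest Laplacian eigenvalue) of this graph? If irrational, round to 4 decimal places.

0.1206

Reading degrees in the order [1, 2, 3, 4, 5, 6, 7, 8, 9] gives [2, 2, 1, 1, 2, 2, 2, 2, 2]; set D = diag(2, 2, 1, 1, 2, 2, 2, 2, 2) and form L = D - A. The sorted Laplacian eigenvalues are [0, 0.1206, 0.4679, 1, 1.6527, 2.3473, 3, 3.5321, 3.8794]; the algebraic connectivity is the second entry, 0.1206. The largest eigenvalue, 3.8794, is at most the vertex count 9.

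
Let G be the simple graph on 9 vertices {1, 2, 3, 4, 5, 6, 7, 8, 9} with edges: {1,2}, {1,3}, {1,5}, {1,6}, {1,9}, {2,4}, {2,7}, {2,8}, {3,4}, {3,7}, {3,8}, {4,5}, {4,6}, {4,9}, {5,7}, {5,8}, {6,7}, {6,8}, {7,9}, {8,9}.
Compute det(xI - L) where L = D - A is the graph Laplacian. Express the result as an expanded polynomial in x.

x^9 - 40x^8 + 690x^7 - 6720x^6 + 40485x^5 - 154704x^4 + 366560x^3 - 492800x^2 + 288000x

Reading degrees in the order [1, 2, 3, 4, 5, 6, 7, 8, 9] gives [5, 4, 4, 5, 4, 4, 5, 5, 4]; set D = diag(5, 4, 4, 5, 4, 4, 5, 5, 4) and form L = D - A. The eigenvalues of L are [0, 4, 4, 4, 4, 5, 5, 5, 9]; the characteristic polynomial is the product of (x - lambda_i), which multiplies out to x^9 - 40x^8 + 690x^7 - 6720x^6 + 40485x^5 - 154704x^4 + 366560x^3 - 492800x^2 + 288000x. The coefficient of x^8 equals -trace(L) = -40, matching the sum of degrees.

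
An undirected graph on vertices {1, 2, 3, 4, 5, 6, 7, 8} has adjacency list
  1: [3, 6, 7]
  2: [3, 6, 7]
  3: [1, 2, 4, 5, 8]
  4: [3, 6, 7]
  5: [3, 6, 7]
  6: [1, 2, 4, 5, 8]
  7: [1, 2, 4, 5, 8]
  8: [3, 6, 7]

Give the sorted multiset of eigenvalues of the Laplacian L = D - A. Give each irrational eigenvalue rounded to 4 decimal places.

With the vertex order [1, 2, 3, 4, 5, 6, 7, 8], the degrees are [3, 3, 5, 3, 3, 5, 5, 3], giving D = diag(3, 3, 5, 3, 3, 5, 5, 3) and L = D - A. Diagonalising L (or applying a numerical eigensolver to the 8x8 matrix) gives the spectrum above. The single zero eigenvalue shows the graph is connected. There is one zero in the spectrum, matching the 1 component.

[0, 3, 3, 3, 3, 5, 5, 8]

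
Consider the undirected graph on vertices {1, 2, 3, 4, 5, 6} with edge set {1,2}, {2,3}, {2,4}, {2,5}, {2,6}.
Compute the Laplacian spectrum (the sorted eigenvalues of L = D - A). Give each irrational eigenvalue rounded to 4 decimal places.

Reading degrees in the order [1, 2, 3, 4, 5, 6] gives [1, 5, 1, 1, 1, 1]; set D = diag(1, 5, 1, 1, 1, 1) and form L = D - A. Since every row of L sums to 0, the all-ones vector is in the kernel and 0 is an eigenvalue. The single zero eigenvalue shows the graph is connected. By the matrix-tree theorem the graph has (1/6) * product of the nonzero eigenvalues = 1 spanning tree.

[0, 1, 1, 1, 1, 6]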